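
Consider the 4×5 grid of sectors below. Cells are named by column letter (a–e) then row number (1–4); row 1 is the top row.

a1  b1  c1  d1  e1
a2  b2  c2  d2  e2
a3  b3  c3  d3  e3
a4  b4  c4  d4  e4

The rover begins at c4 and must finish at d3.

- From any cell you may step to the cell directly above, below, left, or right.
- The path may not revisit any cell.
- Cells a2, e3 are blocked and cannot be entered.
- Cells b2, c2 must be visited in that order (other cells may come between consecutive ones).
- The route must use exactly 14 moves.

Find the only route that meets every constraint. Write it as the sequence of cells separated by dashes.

The waypoints must appear in the order b2, c2, with no cell reused.
Route from c4: left 2 to a4, up 1 to a3, right 1 to b3, up 2 to b1, right 3 to e1, down 1 to e2, left 2 to c2, down 1 to c3, right 1 to d3 — 14 moves in all.
Check: order respected (b2 at step 5, c2 at step 12); 14 moves as required.

c4 - b4 - a4 - a3 - b3 - b2 - b1 - c1 - d1 - e1 - e2 - d2 - c2 - c3 - d3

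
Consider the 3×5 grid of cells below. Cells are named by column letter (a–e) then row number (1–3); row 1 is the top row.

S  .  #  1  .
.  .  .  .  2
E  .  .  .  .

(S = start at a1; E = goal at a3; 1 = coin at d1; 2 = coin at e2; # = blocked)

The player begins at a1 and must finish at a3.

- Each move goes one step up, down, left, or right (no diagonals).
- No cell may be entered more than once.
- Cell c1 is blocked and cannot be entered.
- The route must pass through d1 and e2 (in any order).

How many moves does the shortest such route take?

Any route passes through d1 and e2 in some order between a1 and a3. Summing Manhattan distances along each leg and taking the cheapest ordering (a1 → d1 → e2 → a3) gives a lower bound of 3 + 2 + 5 = 10 moves.
That bound ignores the blocked cells. Measuring each leg by the fewest moves that actually steer around them (a1→d1: 5; d1→e2: 2; e2→a3: 5) raises the lower bound to 12.
A route of 12 moves exists: a1 → a2 → b2 → c2 → d2 → d1 → e1 → e2 → e3 → d3 → c3 → b3 → a3.
Since 12 matches that lower bound, it is optimal.

12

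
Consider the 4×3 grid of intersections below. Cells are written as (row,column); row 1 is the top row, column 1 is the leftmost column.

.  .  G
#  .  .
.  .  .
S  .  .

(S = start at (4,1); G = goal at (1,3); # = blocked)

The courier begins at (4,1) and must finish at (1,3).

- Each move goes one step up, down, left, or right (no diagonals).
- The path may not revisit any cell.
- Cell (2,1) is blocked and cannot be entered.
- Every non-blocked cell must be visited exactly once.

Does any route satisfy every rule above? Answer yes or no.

Cell (1,1) has only one open neighbour but is neither the start nor the goal, so a Hamiltonian route would have to both enter and leave it through the same neighbour — impossible without revisiting.

no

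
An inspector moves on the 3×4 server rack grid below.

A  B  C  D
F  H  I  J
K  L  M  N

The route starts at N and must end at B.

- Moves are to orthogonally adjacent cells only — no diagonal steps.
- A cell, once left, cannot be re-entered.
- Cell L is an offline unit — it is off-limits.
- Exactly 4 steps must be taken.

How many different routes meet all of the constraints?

Need simple routes of exactly 4 moves from N to B (Manhattan distance 4, so 0 moves are spent on a detour and 0 undoing it).
Enumerating: N J D C B | N J I C B | N J I H B | N M I C B | N M I H B.
That gives 5 routes.

5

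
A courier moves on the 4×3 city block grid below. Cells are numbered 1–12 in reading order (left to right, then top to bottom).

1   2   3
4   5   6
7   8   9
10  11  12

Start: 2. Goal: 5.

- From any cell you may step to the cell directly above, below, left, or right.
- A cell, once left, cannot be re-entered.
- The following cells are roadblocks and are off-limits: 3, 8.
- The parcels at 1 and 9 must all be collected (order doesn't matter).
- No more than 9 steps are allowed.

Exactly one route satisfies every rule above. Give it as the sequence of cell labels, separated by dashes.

2 - 1 - 4 - 7 - 10 - 11 - 12 - 9 - 6 - 5

Any route must reach 1 and 9 and still end at 5 within 9 moves, so the order of the required stops is forced.
Route from 2: left to 1, 3× down (reaching 10), 2× right (reaching 12), 2× up (reaching 6), left to 5 — 9 moves in all.
Check: all required cells visited; 9 ≤ 9 moves.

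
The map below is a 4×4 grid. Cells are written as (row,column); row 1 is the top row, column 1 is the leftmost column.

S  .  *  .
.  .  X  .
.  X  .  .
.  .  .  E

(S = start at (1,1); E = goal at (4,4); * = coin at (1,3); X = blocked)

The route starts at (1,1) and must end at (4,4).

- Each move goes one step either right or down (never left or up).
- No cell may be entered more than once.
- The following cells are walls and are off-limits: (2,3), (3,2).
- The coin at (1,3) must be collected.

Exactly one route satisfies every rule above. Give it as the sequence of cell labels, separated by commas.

Moves only go right or down, so the column and row indices never decrease.
Route from (1,1): right 3 to (1,4), down 3 to (4,4) — 6 moves in all.
Check: all required cells visited.

(1,1), (1,2), (1,3), (1,4), (2,4), (3,4), (4,4)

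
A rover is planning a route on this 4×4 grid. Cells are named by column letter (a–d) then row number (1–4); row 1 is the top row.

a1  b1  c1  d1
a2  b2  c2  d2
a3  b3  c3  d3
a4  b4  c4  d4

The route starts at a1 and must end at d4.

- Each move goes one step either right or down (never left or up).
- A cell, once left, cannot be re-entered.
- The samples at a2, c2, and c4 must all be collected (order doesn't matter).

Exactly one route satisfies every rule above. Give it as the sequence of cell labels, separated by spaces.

a1 a2 b2 c2 c3 c4 d4

Moves only go right or down, so the column and row indices never decrease.
Route from a1: down to a2, 2× right (reaching c2), 2× down (reaching c4), right to d4 — 6 moves in all.
Check: all required cells visited.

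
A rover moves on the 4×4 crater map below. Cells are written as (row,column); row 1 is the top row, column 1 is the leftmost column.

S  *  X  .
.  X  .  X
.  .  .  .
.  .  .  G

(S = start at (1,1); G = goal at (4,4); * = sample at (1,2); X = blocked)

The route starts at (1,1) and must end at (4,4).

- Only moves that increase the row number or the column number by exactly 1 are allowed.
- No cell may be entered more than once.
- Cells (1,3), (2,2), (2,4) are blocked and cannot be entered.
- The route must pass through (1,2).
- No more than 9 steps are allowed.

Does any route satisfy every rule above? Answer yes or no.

Every right/down route from (1,2) to (4,4) runs into a blocked cell, so that leg cannot be completed.

no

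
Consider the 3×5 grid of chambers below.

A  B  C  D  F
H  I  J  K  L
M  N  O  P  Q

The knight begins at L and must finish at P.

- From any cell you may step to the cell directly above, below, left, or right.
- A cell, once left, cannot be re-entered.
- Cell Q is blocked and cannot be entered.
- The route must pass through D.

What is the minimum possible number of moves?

Any route passes through D somewhere between L and P. Summing Manhattan distances along the two legs (L → D → P) gives a lower bound of 2 + 2 = 4 moves.
A route of 4 moves achieves this: L → F → D → K → P.
Since 4 matches the lower bound, it is optimal.

4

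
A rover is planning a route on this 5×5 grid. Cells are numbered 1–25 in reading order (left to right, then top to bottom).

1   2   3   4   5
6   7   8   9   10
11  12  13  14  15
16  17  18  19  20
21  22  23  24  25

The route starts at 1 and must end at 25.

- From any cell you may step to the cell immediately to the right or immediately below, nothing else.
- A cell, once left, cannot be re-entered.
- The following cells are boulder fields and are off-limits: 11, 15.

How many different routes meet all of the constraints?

41

A right/down-only route from 1 to 25 makes exactly 4 down-moves and 4 right-moves in some order.
With no other constraints that would be C(8,4) = 70 routes.
Subtract routes through each blocked cell (inclusion–exclusion for overlaps): − through 11: 15 − through 15: 15 + through 11&15: 1 → 41.
That gives 41 routes.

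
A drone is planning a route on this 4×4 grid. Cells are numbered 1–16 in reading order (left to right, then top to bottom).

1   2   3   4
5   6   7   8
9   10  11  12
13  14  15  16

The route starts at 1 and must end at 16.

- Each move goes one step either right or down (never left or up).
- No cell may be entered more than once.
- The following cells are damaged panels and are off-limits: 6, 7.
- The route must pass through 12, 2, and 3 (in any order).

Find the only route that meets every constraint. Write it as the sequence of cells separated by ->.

1 -> 2 -> 3 -> 4 -> 8 -> 12 -> 16

Moves only go right or down, so the column and row indices never decrease.
Route from 1: right 3 to 4, down 3 to 16 — 6 moves in all.
Check: all required cells visited.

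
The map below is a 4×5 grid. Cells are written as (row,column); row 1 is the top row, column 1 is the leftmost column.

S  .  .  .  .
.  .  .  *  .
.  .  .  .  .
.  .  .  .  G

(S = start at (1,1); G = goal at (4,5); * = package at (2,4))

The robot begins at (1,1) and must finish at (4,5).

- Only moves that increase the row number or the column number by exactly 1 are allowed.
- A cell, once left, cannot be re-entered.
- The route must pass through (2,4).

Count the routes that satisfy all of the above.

12

A right/down-only route from (1,1) to (4,5) makes exactly 3 down-moves and 4 right-moves in some order.
With no other constraints that would be C(7,3) = 35 routes.
Split at (2,4) and multiply the segment counts: (1,1)→(2,4): 4; (2,4)→(4,5): 3; product = 12.
That gives 12 routes.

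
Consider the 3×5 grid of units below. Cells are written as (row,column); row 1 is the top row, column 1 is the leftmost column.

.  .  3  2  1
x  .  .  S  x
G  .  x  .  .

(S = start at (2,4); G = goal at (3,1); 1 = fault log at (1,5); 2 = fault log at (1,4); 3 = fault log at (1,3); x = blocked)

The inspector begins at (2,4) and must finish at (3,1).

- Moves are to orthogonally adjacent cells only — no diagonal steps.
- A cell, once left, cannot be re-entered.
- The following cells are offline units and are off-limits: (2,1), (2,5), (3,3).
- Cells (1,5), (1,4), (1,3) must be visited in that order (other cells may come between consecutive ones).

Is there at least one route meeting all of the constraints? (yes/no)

(1,5) must be visited but has only one open neighbour ((1,4)), and it is neither the start nor the goal — the route would have to enter and leave through (1,4), re-entering it.

no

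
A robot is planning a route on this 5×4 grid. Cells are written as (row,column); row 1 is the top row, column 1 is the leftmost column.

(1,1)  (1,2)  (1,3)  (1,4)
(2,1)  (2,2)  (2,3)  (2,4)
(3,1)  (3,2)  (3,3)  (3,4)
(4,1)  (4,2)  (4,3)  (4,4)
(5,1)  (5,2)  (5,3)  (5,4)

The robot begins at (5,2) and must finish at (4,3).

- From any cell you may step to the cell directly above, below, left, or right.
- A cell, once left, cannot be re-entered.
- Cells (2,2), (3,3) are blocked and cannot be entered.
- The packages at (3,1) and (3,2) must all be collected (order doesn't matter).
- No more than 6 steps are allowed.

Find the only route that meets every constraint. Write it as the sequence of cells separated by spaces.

(5,2) (5,1) (4,1) (3,1) (3,2) (4,2) (4,3)

The 6-move cap with required stops at (3,1), (3,2) leaves no slack for detours.
Route from (5,2): left 1 to (5,1), up 2 to (3,1), right 1 to (3,2), down 1 to (4,2), right 1 to (4,3) — 6 moves in all.
Check: all required cells visited; 6 ≤ 6 moves.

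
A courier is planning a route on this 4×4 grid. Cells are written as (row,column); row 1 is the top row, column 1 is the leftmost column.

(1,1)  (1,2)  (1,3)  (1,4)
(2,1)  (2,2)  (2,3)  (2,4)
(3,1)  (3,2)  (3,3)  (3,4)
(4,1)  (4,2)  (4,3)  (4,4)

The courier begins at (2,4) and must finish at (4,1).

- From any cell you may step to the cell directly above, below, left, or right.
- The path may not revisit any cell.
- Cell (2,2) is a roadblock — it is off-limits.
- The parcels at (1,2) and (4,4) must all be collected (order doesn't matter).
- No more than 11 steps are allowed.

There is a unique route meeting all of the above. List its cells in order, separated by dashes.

(2,4) - (3,4) - (4,4) - (4,3) - (3,3) - (2,3) - (1,3) - (1,2) - (1,1) - (2,1) - (3,1) - (4,1)

Any route must reach (1,2) and (4,4) and still end at (4,1) within 11 moves, so the order of the required stops is forced.
Route from (2,4): 2× down (reaching (4,4)), left to (4,3), 3× up (reaching (1,3)), 2× left (reaching (1,1)), 3× down (reaching (4,1)) — 11 moves in all.
Check: all required cells visited; 11 ≤ 11 moves.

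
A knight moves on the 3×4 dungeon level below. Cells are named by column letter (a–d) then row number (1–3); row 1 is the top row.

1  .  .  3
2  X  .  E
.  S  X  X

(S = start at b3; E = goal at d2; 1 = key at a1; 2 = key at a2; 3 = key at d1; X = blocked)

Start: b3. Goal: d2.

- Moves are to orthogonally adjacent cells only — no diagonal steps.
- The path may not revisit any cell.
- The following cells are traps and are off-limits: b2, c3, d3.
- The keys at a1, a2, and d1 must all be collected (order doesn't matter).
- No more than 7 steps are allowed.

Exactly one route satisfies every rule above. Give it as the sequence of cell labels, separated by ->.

b3 -> a3 -> a2 -> a1 -> b1 -> c1 -> d1 -> d2

Any route must reach a1, a2, and d1 and still end at d2 within 7 moves, so the order of the required stops is forced.
Route from b3: left to a3, 2× up (reaching a1), 3× right (reaching d1), down to d2 — 7 moves in all.
Check: all required cells visited; 7 ≤ 7 moves.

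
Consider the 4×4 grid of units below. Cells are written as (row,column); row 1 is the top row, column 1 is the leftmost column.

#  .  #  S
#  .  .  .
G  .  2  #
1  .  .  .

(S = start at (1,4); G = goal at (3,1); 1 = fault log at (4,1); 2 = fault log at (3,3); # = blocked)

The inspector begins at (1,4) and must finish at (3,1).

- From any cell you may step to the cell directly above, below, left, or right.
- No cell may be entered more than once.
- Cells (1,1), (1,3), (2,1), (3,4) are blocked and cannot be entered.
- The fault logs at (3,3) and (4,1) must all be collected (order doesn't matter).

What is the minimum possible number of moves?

7

Any route passes through (3,3) and (4,1) in some order between (1,4) and (3,1). Summing Manhattan distances along each leg and taking the cheapest ordering ((1,4) → (3,3) → (4,1) → (3,1)) gives a lower bound of 3 + 3 + 1 = 7 moves.
A route of 7 moves achieves this: (1,4) → (2,4) → (2,3) → (3,3) → (4,3) → (4,2) → (4,1) → (3,1).
Since 7 matches the lower bound, it is optimal.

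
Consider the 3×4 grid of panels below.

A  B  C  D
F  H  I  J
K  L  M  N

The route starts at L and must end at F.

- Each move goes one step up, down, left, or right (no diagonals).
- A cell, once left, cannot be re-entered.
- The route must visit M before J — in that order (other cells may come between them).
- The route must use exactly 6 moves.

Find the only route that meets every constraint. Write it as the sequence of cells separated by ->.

The waypoints must appear in the order M, J, with no cell reused.
Route from L: right 2 to N, up 1 to J, left 3 to F — 6 moves in all.
Check: order respected (M at step 1, J at step 3); 6 moves as required.

L -> M -> N -> J -> I -> H -> F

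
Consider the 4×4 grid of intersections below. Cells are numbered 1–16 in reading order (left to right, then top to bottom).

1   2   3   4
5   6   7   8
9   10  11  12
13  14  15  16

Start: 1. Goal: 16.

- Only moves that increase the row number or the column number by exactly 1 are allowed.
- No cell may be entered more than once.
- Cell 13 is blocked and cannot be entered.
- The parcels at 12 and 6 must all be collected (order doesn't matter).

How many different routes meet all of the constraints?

A right/down-only route from 1 to 16 makes exactly 3 down-moves and 3 right-moves in some order.
With no other constraints that would be C(6,3) = 20 routes.
A monotone route can only reach the required cells in the order 6, 12, so split there and multiply the segment counts (each segment already excludes blocked cells): 1→6: 2; 6→12: 3; 12→16: 1; product = 6.
That gives 6 routes.

6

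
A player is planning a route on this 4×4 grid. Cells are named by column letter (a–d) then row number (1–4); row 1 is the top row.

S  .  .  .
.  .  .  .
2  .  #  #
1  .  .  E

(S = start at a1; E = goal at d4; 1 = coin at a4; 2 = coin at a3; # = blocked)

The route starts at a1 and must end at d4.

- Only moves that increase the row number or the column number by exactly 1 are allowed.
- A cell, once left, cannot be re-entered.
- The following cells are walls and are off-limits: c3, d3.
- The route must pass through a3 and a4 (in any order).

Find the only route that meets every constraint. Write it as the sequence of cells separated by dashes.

Moves only go right or down, so the column and row indices never decrease.
Route from a1: down 3 to a4, right 3 to d4 — 6 moves in all.
Check: all required cells visited.

a1 - a2 - a3 - a4 - b4 - c4 - d4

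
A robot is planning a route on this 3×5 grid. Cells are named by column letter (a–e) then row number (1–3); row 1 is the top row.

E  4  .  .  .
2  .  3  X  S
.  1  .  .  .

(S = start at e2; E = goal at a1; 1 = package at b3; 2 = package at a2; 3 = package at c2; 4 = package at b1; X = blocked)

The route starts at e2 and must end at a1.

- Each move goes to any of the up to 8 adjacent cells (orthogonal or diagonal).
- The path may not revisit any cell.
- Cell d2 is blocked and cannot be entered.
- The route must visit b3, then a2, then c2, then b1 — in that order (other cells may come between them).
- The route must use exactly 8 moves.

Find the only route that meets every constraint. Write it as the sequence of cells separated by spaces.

e2 d3 c3 b3 a2 b2 c2 b1 a1

The waypoints must appear in the order b3, a2, c2, b1, with no cell reused.
Route from e2: down-left to d3, 2× left (reaching b3), up-left to a2, 2× right (reaching c2), up-left to b1, left to a1 — 8 moves in all.
Check: order respected (1 at step 3, 2 at step 4, 3 at step 6, 4 at step 7); 8 moves as required.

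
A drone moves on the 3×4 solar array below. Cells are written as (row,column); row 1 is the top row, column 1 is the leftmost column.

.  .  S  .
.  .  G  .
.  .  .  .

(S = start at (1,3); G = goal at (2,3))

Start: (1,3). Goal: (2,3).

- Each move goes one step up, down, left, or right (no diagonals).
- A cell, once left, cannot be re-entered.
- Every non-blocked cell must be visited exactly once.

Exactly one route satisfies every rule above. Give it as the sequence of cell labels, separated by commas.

Need to visit all 12 open cells exactly once, starting at (1,3) and ending at (2,3).
Route from (1,3): right 1 to (1,4), down 2 to (3,4), left 3 to (3,1), up 2 to (1,1), right 1 to (1,2), down 1 to (2,2), right 1 to (2,3) — 11 moves in all.
Check: all 12 open cells covered.

(1,3), (1,4), (2,4), (3,4), (3,3), (3,2), (3,1), (2,1), (1,1), (1,2), (2,2), (2,3)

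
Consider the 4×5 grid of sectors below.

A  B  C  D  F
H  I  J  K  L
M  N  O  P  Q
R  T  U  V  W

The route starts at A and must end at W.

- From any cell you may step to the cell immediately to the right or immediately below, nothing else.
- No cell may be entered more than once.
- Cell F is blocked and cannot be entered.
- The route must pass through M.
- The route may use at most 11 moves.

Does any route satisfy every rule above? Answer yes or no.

One route that works: A → H → M → R → T → U → V → W.

yes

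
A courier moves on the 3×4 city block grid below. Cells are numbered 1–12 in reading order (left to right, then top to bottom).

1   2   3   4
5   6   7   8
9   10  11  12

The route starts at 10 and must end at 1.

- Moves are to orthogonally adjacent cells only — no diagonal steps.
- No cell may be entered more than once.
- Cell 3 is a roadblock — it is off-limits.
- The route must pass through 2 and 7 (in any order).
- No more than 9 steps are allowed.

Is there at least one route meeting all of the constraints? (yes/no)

yes

One route that works: 10 → 11 → 7 → 6 → 2 → 1.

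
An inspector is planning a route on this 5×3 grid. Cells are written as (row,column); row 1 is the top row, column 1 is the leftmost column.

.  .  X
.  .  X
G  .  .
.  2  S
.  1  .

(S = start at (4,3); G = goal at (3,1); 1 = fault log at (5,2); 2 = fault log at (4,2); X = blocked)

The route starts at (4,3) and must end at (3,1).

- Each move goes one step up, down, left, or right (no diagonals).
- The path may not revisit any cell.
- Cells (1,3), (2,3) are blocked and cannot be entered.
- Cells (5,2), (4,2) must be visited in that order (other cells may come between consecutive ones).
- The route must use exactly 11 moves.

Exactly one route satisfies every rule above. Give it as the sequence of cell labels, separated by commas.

The waypoints must appear in the order (5,2), (4,2), with no cell reused.
Route from (4,3): down 1 to (5,3), left 2 to (5,1), up 1 to (4,1), right 1 to (4,2), up 3 to (1,2), left 1 to (1,1), down 2 to (3,1) — 11 moves in all.
Check: order respected (1 at step 2, 2 at step 5); 11 moves as required.

(4,3), (5,3), (5,2), (5,1), (4,1), (4,2), (3,2), (2,2), (1,2), (1,1), (2,1), (3,1)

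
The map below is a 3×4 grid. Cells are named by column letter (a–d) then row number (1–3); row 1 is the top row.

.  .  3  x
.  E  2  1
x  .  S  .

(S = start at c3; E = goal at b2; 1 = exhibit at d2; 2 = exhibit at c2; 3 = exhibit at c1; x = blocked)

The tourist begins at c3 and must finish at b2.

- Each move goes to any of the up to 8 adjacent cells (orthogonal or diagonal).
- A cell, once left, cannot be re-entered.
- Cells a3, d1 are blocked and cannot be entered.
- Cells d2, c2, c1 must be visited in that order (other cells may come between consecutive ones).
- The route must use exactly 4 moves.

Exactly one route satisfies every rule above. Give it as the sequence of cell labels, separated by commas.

The waypoints must appear in the order d2, c2, c1, with no cell reused.
Route from c3: up-right 1 to d2, left 1 to c2, up 1 to c1, down-left 1 to b2 — 4 moves in all.
Check: order respected (1 at step 1, 2 at step 2, 3 at step 3); 4 moves as required.

c3, d2, c2, c1, b2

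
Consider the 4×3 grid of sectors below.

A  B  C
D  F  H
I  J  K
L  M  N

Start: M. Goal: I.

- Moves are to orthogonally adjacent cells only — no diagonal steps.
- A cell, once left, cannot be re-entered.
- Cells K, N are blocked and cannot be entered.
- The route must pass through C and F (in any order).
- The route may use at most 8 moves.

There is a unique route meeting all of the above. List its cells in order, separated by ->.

M -> J -> F -> H -> C -> B -> A -> D -> I

The 8-move cap with required stops at C, F leaves no slack for detours.
Route from M: 2× up (reaching F), right to H, up to C, 2× left (reaching A), 2× down (reaching I) — 8 moves in all.
Check: all required cells visited; 8 ≤ 8 moves.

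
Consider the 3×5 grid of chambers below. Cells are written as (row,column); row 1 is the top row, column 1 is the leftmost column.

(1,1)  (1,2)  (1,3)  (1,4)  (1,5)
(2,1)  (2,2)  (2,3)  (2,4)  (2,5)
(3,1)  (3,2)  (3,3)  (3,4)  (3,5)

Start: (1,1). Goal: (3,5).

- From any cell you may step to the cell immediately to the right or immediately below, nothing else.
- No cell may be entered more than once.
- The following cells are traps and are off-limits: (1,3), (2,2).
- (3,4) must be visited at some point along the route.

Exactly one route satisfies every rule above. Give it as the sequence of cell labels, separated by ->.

(1,1) -> (2,1) -> (3,1) -> (3,2) -> (3,3) -> (3,4) -> (3,5)

Moves only go right or down, so the column and row indices never decrease.
Route from (1,1): 2× down (reaching (3,1)), 4× right (reaching (3,5)) — 6 moves in all.
Check: all required cells visited.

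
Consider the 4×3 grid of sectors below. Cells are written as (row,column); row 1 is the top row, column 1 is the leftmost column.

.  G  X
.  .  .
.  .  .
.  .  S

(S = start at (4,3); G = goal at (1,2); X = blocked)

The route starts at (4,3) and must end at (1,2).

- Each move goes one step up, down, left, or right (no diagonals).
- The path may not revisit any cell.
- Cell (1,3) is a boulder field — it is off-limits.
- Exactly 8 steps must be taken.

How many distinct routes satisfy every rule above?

6

Need simple routes of exactly 8 moves from (4,3) to (1,2) (Manhattan distance 4, so 2 moves are spent on a detour and 2 undoing it).
Enumerating: (4,3) (3,3) (2,3) (2,2) (3,2) (3,1) (2,1) (1,1) (1,2) | (4,3) (3,3) (3,2) (4,2) (4,1) (3,1) (2,1) (1,1) (1,2) | (4,3) (3,3) (3,2) (4,2) (4,1) (3,1) (2,1) (2,2) (1,2) | (4,3) (4,2) (3,2) (3,3) (2,3) (2,2) (2,1) (1,1) (1,2) | (4,3) (4,2) (4,1) (3,1) (3,2) (2,2) (2,1) (1,1) (1,2) | (4,3) (4,2) (4,1) (3,1) (3,2) (3,3) (2,3) (2,2) (1,2).
That gives 6 routes.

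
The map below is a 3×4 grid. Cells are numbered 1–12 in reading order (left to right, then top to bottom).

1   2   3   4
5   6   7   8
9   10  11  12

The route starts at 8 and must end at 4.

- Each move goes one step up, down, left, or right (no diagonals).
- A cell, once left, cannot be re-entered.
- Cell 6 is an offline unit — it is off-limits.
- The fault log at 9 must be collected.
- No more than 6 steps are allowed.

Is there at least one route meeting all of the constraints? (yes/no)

Even ignoring the no-revisit rule, getting from 8 to 4 via 9 needs at least 4 + 5 = 9 moves (Manhattan distance per leg), which exceeds the 6-move limit.

no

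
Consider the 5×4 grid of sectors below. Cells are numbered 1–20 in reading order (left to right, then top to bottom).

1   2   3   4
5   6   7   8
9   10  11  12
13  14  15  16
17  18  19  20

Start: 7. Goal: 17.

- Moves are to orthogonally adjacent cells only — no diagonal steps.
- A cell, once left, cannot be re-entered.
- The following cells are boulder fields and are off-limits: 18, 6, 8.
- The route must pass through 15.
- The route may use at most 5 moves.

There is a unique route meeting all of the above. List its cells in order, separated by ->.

The 5-move cap with required stops at 15 leaves no slack for detours.
Route from 7: 2× down (reaching 15), 2× left (reaching 13), down to 17 — 5 moves in all.
Check: all required cells visited; 5 ≤ 5 moves.

7 -> 11 -> 15 -> 14 -> 13 -> 17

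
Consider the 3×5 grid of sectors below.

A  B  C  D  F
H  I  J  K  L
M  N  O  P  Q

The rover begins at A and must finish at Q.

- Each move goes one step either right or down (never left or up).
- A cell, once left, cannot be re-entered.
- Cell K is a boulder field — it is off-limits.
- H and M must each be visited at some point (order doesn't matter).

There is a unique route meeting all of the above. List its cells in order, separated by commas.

Moves only go right or down, so the column and row indices never decrease.
Route from A: 2× down (reaching M), 4× right (reaching Q) — 6 moves in all.
Check: all required cells visited.

A, H, M, N, O, P, Q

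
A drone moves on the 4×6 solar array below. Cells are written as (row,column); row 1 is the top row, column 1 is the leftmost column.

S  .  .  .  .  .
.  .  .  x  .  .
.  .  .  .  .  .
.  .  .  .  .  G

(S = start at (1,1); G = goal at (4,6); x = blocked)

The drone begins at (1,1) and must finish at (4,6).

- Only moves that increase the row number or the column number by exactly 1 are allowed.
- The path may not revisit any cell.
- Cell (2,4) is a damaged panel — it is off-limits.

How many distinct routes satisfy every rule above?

32

A right/down-only route from (1,1) to (4,6) makes exactly 3 down-moves and 5 right-moves in some order.
With no other constraints that would be C(8,3) = 56 routes.
Subtract routes through each blocked cell (inclusion–exclusion for overlaps): − through (2,4): 24 → 32.
That gives 32 routes.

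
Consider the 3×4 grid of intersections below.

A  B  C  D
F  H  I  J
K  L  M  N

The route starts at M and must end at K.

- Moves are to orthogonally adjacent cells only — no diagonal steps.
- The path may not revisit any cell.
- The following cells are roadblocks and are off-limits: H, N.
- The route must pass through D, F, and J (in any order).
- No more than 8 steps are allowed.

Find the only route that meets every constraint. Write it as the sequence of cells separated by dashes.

Any route must reach D, F, and J and still end at K within 8 moves, so the order of the required stops is forced.
Route from M: up 1 to I, right 1 to J, up 1 to D, left 3 to A, down 2 to K — 8 moves in all.
Check: all required cells visited; 8 ≤ 8 moves.

M - I - J - D - C - B - A - F - K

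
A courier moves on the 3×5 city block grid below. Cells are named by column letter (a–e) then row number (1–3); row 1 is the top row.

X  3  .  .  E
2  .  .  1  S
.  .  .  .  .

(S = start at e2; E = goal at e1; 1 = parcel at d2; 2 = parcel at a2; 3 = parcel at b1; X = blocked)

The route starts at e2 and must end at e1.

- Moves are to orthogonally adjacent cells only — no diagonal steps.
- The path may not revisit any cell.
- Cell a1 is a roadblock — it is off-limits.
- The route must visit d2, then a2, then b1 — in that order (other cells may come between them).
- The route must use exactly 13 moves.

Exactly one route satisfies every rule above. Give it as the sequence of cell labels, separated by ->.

The waypoints must appear in the order d2, a2, b1, with no cell reused.
Route from e2: down 1 to e3, left 1 to d3, up 1 to d2, left 1 to c2, down 1 to c3, left 2 to a3, up 1 to a2, right 1 to b2, up 1 to b1, right 3 to e1 — 13 moves in all.
Check: order respected (1 at step 3, 2 at step 8, 3 at step 10); 13 moves as required.

e2 -> e3 -> d3 -> d2 -> c2 -> c3 -> b3 -> a3 -> a2 -> b2 -> b1 -> c1 -> d1 -> e1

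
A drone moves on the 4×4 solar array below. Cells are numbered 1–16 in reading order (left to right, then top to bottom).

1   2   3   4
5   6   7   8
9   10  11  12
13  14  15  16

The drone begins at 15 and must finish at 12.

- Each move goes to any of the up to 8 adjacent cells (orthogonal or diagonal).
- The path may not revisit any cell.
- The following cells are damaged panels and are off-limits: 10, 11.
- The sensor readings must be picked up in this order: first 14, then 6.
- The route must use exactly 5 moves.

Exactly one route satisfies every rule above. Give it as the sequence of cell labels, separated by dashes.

15 - 14 - 9 - 6 - 7 - 12

The waypoints must appear in the order 14, 6, with no cell reused.
Route from 15: left to 14, up-left to 9, up-right to 6, right to 7, down-right to 12 — 5 moves in all.
Check: order respected (14 at step 1, 6 at step 3); 5 moves as required.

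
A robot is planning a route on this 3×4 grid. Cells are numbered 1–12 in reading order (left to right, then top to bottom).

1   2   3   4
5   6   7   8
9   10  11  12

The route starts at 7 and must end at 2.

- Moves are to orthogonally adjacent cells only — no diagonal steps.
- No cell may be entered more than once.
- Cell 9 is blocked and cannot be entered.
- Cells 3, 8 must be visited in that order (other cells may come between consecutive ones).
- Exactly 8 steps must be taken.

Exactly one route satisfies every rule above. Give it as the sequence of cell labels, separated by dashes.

The waypoints must appear in the order 3, 8, with no cell reused.
Route from 7: up 1 to 3, right 1 to 4, down 2 to 12, left 2 to 10, up 2 to 2 — 8 moves in all.
Check: order respected (3 at step 1, 8 at step 3); 8 moves as required.

7 - 3 - 4 - 8 - 12 - 11 - 10 - 6 - 2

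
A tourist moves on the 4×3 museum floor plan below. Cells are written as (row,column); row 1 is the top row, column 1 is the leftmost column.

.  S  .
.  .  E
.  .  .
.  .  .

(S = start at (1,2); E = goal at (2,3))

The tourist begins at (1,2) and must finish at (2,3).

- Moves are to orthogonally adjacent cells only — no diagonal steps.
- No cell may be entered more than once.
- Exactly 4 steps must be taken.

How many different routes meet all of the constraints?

Need simple routes of exactly 4 moves from (1,2) to (2,3) (Manhattan distance 2, so 1 moves are spent on a detour and 1 undoing it).
Enumerating: (1,2) (2,2) (3,2) (3,3) (2,3) | (1,2) (1,1) (2,1) (2,2) (2,3).
That gives 2 routes.

2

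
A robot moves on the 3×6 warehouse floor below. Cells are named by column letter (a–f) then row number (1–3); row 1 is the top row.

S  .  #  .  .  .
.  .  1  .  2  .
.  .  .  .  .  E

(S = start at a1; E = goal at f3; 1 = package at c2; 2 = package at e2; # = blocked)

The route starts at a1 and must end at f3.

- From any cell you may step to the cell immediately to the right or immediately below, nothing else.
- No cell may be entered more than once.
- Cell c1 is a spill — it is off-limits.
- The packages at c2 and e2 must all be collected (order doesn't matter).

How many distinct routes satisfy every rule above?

A right/down-only route from a1 to f3 makes exactly 2 down-moves and 5 right-moves in some order.
With no other constraints that would be C(7,2) = 21 routes.
A monotone route can only reach the required cells in the order c2, e2, so split there and multiply the segment counts (each segment already excludes blocked cells): a1→c2: 2; c2→e2: 1; e2→f3: 2; product = 4.
That gives 4 routes.

4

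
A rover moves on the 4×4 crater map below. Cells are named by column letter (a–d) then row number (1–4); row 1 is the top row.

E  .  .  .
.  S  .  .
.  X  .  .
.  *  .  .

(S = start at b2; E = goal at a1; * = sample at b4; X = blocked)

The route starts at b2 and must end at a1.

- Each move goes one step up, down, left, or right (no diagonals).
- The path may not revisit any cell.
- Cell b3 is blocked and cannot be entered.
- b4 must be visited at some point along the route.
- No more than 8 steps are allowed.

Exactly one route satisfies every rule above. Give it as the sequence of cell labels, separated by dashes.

b2 - c2 - c3 - c4 - b4 - a4 - a3 - a2 - a1

The budget equals the shortest possible length, so every move has to be on a shortest route through the required cells.
Route from b2: right to c2, 2× down (reaching c4), 2× left (reaching a4), 3× up (reaching a1) — 8 moves in all.
Check: all required cells visited; 8 ≤ 8 moves.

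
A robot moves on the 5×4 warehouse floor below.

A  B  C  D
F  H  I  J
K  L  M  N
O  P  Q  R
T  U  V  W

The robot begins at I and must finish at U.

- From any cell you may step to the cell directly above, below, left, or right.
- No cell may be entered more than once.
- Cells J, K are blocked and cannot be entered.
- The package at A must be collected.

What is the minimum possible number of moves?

8

Any route passes through A somewhere between I and U. Summing Manhattan distances along the two legs (I → A → U) gives a lower bound of 3 + 5 = 8 moves.
A route of 8 moves achieves this: I → C → B → A → F → H → L → P → U.
Since 8 matches the lower bound, it is optimal.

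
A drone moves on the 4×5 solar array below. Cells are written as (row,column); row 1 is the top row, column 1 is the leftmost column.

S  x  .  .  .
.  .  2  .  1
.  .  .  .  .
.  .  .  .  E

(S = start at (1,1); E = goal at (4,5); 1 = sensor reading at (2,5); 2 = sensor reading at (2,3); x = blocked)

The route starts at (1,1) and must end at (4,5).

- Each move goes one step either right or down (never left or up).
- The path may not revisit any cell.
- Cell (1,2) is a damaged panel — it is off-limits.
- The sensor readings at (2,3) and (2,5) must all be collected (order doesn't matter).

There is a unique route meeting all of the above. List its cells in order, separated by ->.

Moves only go right or down, so the column and row indices never decrease.
Route from (1,1): down to (2,1), 4× right (reaching (2,5)), 2× down (reaching (4,5)) — 7 moves in all.
Check: all required cells visited.

(1,1) -> (2,1) -> (2,2) -> (2,3) -> (2,4) -> (2,5) -> (3,5) -> (4,5)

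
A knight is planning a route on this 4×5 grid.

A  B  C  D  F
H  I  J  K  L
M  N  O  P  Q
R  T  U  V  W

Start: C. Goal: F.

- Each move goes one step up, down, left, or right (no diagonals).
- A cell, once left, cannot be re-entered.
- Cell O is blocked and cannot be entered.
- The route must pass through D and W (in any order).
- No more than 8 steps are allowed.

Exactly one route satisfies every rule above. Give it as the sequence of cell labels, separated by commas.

C, D, K, P, V, W, Q, L, F

Any route must reach D and W and still end at F within 8 moves, so the order of the required stops is forced.
Route from C: right 1 to D, down 3 to V, right 1 to W, up 3 to F — 8 moves in all.
Check: all required cells visited; 8 ≤ 8 moves.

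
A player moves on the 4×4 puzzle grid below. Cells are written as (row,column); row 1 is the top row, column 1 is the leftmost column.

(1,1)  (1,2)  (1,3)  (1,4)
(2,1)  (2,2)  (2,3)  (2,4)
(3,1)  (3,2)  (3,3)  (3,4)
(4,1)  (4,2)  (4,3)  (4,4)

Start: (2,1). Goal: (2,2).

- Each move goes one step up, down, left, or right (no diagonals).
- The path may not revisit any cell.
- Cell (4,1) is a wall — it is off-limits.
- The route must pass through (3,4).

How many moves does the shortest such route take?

Any route passes through (3,4) somewhere between (2,1) and (2,2). Summing Manhattan distances along the two legs ((2,1) → (3,4) → (2,2)) gives a lower bound of 4 + 3 = 7 moves.
A route of 7 moves achieves this: (2,1) → (3,1) → (3,2) → (3,3) → (3,4) → (2,4) → (2,3) → (2,2).
Since 7 matches the lower bound, it is optimal.

7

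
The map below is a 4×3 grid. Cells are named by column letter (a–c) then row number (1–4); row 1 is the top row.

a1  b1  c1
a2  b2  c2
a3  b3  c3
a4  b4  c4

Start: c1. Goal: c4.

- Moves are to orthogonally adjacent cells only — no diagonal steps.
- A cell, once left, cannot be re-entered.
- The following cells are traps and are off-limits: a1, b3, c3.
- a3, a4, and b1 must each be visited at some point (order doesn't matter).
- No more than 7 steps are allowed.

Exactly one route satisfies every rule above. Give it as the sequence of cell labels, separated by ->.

c1 -> b1 -> b2 -> a2 -> a3 -> a4 -> b4 -> c4

The 7-move cap with required stops at a3, a4, b1 leaves no slack for detours.
Route from c1: left to b1, down to b2, left to a2, 2× down (reaching a4), 2× right (reaching c4) — 7 moves in all.
Check: all required cells visited; 7 ≤ 7 moves.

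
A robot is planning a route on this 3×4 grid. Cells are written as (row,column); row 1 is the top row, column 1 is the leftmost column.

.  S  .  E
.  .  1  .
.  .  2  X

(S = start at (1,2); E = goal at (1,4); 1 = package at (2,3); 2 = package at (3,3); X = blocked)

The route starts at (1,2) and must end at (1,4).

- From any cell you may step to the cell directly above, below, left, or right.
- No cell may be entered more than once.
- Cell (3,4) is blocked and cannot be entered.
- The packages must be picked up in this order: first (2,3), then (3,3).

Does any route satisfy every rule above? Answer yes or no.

no

Ignoring the required order, 8 revisit-free routes from (1,2) to (1,4) pass through all of (2,3) and (3,3); the waypoint orders that occur are (3,3) → (2,3) (8) — never (2,3) → (3,3).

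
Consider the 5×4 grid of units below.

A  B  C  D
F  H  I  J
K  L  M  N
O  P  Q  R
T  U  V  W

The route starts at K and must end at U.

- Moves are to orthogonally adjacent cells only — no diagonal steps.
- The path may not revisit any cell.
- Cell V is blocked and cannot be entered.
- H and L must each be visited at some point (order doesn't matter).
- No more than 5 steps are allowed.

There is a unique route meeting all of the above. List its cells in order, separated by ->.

The budget equals the shortest possible length, so every move has to be on a shortest route through the required cells.
Route from K: up 1 to F, right 1 to H, down 3 to U — 5 moves in all.
Check: all required cells visited; 5 ≤ 5 moves.

K -> F -> H -> L -> P -> U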